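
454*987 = 448098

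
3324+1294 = 4618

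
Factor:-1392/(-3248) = 3/7 = 3^1*7^( - 1)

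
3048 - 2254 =794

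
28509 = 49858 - 21349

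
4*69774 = 279096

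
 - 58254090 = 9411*( - 6190) 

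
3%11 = 3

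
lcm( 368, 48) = 1104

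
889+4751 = 5640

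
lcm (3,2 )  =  6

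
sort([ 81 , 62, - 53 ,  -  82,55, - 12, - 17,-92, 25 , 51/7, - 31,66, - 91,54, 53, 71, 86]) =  [ - 92,-91,- 82,-53 , - 31, - 17,-12 , 51/7,25,53, 54, 55,62,  66 , 71, 81,86]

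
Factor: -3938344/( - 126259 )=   2^3*7^( - 1)*17^( - 1)*1061^( - 1)*492293^1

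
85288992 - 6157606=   79131386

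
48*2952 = 141696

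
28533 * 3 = 85599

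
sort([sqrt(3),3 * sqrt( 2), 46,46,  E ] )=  [sqrt( 3), E, 3*sqrt( 2), 46,46 ]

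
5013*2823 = 14151699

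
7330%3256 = 818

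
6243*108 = 674244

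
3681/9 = 409 = 409.00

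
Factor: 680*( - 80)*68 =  - 2^9*5^2 * 17^2 = - 3699200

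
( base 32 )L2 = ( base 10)674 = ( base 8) 1242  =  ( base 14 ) 362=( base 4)22202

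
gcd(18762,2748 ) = 6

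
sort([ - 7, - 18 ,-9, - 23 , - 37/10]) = [-23, - 18, - 9, - 7, - 37/10 ] 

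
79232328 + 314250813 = 393483141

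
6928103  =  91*76133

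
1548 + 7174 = 8722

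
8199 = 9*911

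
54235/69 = 786+ 1/69  =  786.01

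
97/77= 97/77=1.26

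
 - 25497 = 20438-45935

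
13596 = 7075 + 6521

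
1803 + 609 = 2412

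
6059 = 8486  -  2427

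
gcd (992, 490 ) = 2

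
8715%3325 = 2065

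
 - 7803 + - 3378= - 11181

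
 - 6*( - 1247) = 7482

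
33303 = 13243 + 20060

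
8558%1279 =884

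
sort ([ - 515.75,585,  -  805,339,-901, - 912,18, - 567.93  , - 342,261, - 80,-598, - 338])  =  [-912,-901, - 805,  -  598, - 567.93, -515.75, - 342, - 338, - 80, 18,261, 339, 585] 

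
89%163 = 89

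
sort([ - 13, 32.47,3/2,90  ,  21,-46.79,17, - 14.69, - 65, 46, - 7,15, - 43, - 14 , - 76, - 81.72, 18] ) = [ - 81.72,-76,  -  65 ,  -  46.79, - 43,-14.69, - 14, - 13, -7,3/2,15,17,18,21,32.47,46,90 ] 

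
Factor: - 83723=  - 29^1*2887^1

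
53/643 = 53/643 = 0.08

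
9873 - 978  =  8895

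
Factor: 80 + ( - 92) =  - 2^2*3^1 = - 12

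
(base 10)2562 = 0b101000000010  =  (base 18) 7g6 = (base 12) 1596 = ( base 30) 2pc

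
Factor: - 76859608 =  - 2^3*7^1 *1372493^1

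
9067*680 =6165560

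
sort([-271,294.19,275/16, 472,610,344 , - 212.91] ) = [-271, - 212.91,275/16,294.19, 344, 472, 610]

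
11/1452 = 1/132 =0.01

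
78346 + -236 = 78110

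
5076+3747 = 8823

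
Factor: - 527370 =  - 2^1* 3^1*5^1*17579^1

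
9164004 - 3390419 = 5773585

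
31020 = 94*330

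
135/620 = 27/124 = 0.22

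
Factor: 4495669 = 569^1 * 7901^1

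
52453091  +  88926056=141379147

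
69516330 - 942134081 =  - 872617751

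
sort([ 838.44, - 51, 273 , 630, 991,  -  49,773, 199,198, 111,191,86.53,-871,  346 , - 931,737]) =[ - 931,-871,  -  51, - 49,86.53, 111, 191 , 198, 199, 273,346,  630,737, 773,838.44, 991 ] 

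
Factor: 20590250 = 2^1* 5^3*82361^1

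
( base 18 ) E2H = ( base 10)4589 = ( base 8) 10755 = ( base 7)16244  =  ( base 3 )20021222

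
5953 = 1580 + 4373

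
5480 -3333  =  2147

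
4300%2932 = 1368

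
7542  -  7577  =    -  35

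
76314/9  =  25438/3 = 8479.33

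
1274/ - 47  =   - 28+ 42/47=   -  27.11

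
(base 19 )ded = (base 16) 136C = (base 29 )5qd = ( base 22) a60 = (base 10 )4972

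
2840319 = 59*48141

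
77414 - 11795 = 65619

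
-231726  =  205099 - 436825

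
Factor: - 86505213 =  - 3^1*28835071^1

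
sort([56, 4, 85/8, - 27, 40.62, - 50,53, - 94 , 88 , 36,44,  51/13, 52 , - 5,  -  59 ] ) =[ - 94, - 59,-50, - 27, -5, 51/13,4,  85/8 , 36,  40.62, 44,  52, 53, 56, 88]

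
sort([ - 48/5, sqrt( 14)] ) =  [-48/5,  sqrt( 14 ) ]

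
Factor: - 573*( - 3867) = 3^2*191^1* 1289^1 = 2215791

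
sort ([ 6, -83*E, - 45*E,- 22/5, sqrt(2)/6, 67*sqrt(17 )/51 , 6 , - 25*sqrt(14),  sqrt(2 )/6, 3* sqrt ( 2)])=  [- 83*E,-45*E, - 25*sqrt( 14), - 22/5, sqrt( 2) /6, sqrt(2 ) /6,3*sqrt( 2), 67*sqrt( 17 )/51, 6,6 ]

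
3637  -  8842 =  - 5205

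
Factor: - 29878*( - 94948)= 2836856344 = 2^3*7^1* 3391^1 * 14939^1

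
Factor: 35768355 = 3^1 * 5^1*7^1 * 19^1 *17929^1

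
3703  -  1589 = 2114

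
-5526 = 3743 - 9269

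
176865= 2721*65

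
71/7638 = 71/7638 = 0.01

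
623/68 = 9 + 11/68 = 9.16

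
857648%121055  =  10263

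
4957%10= 7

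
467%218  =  31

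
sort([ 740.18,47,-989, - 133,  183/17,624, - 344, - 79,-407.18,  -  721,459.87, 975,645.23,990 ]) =[-989, - 721 , - 407.18 ,-344,-133,-79,183/17,47, 459.87,624 , 645.23 , 740.18,975,990] 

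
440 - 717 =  - 277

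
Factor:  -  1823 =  - 1823^1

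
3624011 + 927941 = 4551952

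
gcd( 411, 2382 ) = 3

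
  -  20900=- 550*38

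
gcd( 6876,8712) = 36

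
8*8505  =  68040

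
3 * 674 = 2022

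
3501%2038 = 1463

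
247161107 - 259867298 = - 12706191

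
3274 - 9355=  - 6081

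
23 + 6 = 29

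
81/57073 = 81/57073 = 0.00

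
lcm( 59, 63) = 3717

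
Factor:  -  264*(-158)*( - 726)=-2^5*3^2*11^3 * 79^1 =- 30282912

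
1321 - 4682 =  - 3361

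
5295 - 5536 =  - 241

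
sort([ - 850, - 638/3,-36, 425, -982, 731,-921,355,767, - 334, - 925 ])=[ - 982,-925,-921, - 850, - 334,- 638/3, - 36,355, 425,731,767]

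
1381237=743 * 1859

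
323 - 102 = 221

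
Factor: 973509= 3^1*324503^1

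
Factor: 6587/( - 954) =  - 2^( - 1)*3^( - 2) * 7^1*53^( - 1 ) * 941^1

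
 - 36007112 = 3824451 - 39831563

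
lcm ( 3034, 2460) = 91020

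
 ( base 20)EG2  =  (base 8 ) 13442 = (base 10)5922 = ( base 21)D90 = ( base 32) 5P2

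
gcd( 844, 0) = 844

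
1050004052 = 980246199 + 69757853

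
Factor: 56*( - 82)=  - 2^4*7^1*41^1 = -  4592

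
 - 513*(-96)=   49248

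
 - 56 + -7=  - 63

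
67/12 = 5 + 7/12 =5.58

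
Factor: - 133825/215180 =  - 505/812 = - 2^( - 2 )*5^1*7^ (- 1 )*29^( - 1 )*101^1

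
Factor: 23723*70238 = 2^1*7^2*29^1* 173^1 * 3389^1 = 1666256074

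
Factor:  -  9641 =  - 31^1*311^1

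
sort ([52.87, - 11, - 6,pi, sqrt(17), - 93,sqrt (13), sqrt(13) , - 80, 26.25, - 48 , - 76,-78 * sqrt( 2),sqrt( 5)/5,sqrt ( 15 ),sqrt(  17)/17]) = [ - 78*sqrt(2), - 93, - 80,-76, - 48, - 11, - 6,sqrt( 17)/17, sqrt( 5 ) /5 , pi, sqrt(13), sqrt(13), sqrt(15 ), sqrt(17), 26.25,52.87 ] 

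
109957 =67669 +42288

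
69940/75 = 932 + 8/15 = 932.53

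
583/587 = 583/587=0.99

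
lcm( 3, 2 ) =6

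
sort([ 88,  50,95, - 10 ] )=[ - 10,50,88,95]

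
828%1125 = 828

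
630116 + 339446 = 969562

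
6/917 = 6/917 = 0.01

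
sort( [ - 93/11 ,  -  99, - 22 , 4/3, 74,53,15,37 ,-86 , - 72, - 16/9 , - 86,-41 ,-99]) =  [ - 99,-99, - 86 , - 86,  -  72,  -  41 , - 22, - 93/11, -16/9, 4/3, 15,37, 53,74]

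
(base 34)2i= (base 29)2s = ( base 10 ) 86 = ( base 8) 126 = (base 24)3e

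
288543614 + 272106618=560650232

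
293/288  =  1+5/288 = 1.02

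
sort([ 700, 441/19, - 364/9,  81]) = [-364/9, 441/19,81, 700]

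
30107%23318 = 6789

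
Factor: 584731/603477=811/837=3^(-3)*31^( - 1 )*811^1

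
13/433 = 13/433= 0.03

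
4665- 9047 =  - 4382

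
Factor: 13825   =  5^2*7^1*79^1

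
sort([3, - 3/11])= [ - 3/11 , 3]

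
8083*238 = 1923754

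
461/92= 461/92= 5.01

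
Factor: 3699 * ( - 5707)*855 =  - 18049215015 = - 3^5*5^1*13^1*19^1*137^1*439^1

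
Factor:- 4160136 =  - 2^3*3^1*97^1*1787^1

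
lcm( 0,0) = 0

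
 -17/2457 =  - 17/2457 =-0.01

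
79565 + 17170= 96735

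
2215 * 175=387625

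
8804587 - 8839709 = - 35122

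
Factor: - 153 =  - 3^2*17^1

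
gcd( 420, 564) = 12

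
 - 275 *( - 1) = 275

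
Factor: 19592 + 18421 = 38013 = 3^1*12671^1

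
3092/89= 3092/89 = 34.74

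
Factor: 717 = 3^1*239^1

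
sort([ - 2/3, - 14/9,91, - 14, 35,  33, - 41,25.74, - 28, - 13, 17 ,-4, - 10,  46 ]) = [ - 41, - 28 ,-14, - 13,  -  10, - 4,-14/9,-2/3,17,25.74,33,  35,46, 91]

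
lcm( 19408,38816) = 38816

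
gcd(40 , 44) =4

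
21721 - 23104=-1383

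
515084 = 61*8444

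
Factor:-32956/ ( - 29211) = 44/39 = 2^2*3^( - 1) * 11^1*13^(-1)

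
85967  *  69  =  5931723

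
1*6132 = 6132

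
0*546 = 0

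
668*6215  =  4151620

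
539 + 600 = 1139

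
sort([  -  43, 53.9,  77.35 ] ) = [ - 43, 53.9, 77.35 ]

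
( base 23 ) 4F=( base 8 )153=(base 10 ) 107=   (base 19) 5c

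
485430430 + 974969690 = 1460400120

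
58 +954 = 1012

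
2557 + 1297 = 3854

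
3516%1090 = 246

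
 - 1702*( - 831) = 1414362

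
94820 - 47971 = 46849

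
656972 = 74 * 8878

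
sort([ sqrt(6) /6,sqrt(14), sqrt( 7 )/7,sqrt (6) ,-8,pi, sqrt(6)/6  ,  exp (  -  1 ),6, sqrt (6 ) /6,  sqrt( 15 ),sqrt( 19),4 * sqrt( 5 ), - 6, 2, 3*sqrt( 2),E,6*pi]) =[ - 8, - 6,exp(  -  1 ), sqrt( 7 ) /7, sqrt(6 ) /6,sqrt(6 )/6, sqrt (6) /6,2,  sqrt(6 ),E,pi, sqrt( 14 ), sqrt (15),3*sqrt ( 2), sqrt( 19),6, 4 *sqrt(5),6*pi ]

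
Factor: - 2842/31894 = - 1421/15947 = - 7^2  *29^1*37^(  -  1 )*431^(- 1 ) 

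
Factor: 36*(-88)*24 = -2^8*3^3*11^1 = - 76032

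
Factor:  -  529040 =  - 2^4* 5^1*17^1*389^1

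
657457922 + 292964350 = 950422272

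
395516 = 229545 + 165971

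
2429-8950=- 6521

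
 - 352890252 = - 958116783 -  - 605226531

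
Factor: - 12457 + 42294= 29837= 29837^1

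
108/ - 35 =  - 4 +32/35 = - 3.09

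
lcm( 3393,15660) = 203580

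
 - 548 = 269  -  817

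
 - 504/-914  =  252/457 = 0.55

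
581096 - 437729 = 143367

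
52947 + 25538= 78485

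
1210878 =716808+494070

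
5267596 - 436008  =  4831588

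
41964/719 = 58  +  262/719 = 58.36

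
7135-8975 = -1840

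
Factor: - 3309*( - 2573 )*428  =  3644016396 =2^2*3^1*31^1*83^1*107^1 * 1103^1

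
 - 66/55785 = -22/18595 = - 0.00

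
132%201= 132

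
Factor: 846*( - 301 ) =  - 254646= - 2^1  *3^2*7^1*43^1 * 47^1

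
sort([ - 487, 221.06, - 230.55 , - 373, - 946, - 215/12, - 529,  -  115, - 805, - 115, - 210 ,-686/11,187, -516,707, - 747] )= [ - 946, - 805 , - 747, - 529 ,  -  516, - 487, - 373, - 230.55, - 210, - 115 , - 115, - 686/11 ,-215/12,187,221.06 , 707]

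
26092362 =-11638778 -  - 37731140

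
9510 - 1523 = 7987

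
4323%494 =371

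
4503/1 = 4503 = 4503.00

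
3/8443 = 3/8443 = 0.00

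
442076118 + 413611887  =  855688005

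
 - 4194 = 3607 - 7801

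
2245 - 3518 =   -  1273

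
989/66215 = 989/66215 = 0.01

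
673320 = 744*905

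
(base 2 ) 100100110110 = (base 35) 1WD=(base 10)2358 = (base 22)4J4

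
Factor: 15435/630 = 2^(-1)*7^2 = 49/2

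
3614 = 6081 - 2467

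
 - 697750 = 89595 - 787345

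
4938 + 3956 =8894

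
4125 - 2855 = 1270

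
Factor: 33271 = 7^3*97^1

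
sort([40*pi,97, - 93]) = [  -  93, 97,40*pi]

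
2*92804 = 185608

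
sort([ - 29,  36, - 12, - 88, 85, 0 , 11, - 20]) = [ -88, - 29, - 20, - 12, 0, 11, 36,85] 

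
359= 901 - 542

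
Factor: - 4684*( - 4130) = 2^3*5^1*7^1*59^1*1171^1 = 19344920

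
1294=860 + 434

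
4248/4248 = 1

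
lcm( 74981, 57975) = 5623575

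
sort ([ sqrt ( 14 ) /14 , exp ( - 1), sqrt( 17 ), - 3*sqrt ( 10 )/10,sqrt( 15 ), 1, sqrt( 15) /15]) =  [ - 3*sqrt( 10 ) /10,sqrt( 15)/15,sqrt( 14) /14,exp ( - 1),  1,sqrt( 15),sqrt(17 ) ]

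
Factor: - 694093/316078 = -2^( - 1 )*7^(-1)*17^1*107^(  -  1 )*211^( - 1)* 40829^1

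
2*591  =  1182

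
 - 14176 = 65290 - 79466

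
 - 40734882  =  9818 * (-4149)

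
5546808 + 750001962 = 755548770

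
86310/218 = 395+100/109 = 395.92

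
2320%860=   600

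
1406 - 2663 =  - 1257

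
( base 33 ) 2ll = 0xB4C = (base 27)3Q3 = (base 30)36c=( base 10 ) 2892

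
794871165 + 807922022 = 1602793187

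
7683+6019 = 13702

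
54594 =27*2022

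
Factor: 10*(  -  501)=-2^1*3^1*5^1*167^1 = -  5010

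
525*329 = 172725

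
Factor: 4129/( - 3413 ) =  -3413^( - 1) *4129^1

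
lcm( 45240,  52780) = 316680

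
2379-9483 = -7104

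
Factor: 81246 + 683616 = 764862 = 2^1*3^1*7^1*18211^1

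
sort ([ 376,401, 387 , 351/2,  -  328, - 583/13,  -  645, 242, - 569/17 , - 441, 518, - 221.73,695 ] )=[-645, - 441, - 328, - 221.73, - 583/13,-569/17,351/2,242,376,387,401,518, 695 ]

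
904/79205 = 904/79205= 0.01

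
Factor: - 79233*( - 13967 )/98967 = 33534767/2999=7^4*2999^(-1)*13967^1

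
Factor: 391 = 17^1* 23^1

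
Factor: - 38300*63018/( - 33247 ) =2^3 * 3^4*5^2*383^1*389^1*33247^( - 1) = 2413589400/33247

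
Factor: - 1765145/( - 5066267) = 5^1*491^1*719^1*5066267^ ( - 1) 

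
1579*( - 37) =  - 58423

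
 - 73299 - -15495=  - 57804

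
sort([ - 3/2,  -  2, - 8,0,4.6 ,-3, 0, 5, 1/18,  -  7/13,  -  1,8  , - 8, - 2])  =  [ - 8,-8,-3 , - 2,-2, - 3/2,  -  1 ,  -  7/13 , 0,0,1/18,4.6, 5,8 ]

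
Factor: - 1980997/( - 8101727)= 19^1*23^(  -  1 ) * 41^1*2543^1*352249^( - 1)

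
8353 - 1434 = 6919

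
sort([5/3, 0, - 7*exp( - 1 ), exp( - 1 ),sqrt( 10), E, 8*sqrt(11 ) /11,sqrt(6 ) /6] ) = [ - 7*exp( - 1), 0, exp( - 1 ), sqrt(6)/6,  5/3,8*sqrt( 11 )/11,E, sqrt( 10 ) ]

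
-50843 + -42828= -93671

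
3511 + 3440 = 6951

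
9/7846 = 9/7846 = 0.00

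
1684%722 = 240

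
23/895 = 23/895 = 0.03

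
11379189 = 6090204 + 5288985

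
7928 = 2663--5265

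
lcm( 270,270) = 270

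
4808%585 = 128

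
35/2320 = 7/464= 0.02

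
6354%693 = 117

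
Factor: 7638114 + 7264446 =14902560 = 2^5*3^2*5^1*79^1 * 131^1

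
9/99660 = 3/33220 = 0.00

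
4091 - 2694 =1397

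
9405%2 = 1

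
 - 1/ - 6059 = 1/6059 = 0.00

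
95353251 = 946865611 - 851512360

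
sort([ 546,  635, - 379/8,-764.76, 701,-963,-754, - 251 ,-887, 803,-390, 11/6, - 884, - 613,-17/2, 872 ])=[ - 963, - 887,-884,  -  764.76, - 754 , - 613, - 390,-251, - 379/8, - 17/2, 11/6,546, 635 , 701,803, 872 ] 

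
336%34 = 30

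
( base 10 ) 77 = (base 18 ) 45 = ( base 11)70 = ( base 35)27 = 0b1001101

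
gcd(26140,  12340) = 20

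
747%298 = 151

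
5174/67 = 5174/67  =  77.22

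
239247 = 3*79749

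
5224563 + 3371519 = 8596082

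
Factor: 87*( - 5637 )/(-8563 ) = 490419/8563 = 3^2*29^1*1879^1*8563^( - 1)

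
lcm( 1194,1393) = 8358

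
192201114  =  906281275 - 714080161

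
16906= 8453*2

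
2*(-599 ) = -1198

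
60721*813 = 49366173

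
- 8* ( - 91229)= 729832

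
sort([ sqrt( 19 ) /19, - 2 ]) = [  -  2,sqrt(19)/19]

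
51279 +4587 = 55866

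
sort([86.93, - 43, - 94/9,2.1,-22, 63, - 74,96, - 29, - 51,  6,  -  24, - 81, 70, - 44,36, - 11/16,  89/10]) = [-81, - 74,-51, - 44, - 43, - 29, - 24, - 22, - 94/9,-11/16,2.1, 6,89/10,36, 63,70, 86.93,96]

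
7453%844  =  701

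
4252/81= 52  +  40/81=52.49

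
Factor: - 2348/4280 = - 587/1070  =  - 2^ (-1 )*5^(-1)*107^( - 1)*587^1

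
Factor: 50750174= 2^1*29^1*199^1*4397^1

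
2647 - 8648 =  - 6001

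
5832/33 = 1944/11 = 176.73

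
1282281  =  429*2989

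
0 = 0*7063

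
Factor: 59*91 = 7^1 *13^1 *59^1  =  5369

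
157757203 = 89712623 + 68044580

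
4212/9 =468 = 468.00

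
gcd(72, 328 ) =8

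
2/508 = 1/254=0.00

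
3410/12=1705/6 = 284.17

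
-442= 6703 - 7145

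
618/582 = 103/97 = 1.06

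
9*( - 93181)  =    -  838629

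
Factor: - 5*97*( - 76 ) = 2^2 * 5^1 * 19^1*97^1= 36860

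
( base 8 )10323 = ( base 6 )31535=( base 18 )D55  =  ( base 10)4307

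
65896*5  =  329480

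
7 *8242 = 57694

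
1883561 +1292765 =3176326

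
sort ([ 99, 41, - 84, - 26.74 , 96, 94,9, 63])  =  [ - 84,-26.74, 9 , 41, 63, 94, 96 , 99]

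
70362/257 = 70362/257 = 273.78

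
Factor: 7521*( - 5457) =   -  3^2*17^1*23^1*107^1*109^1 = - 41042097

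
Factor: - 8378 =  - 2^1*59^1* 71^1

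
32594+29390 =61984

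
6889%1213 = 824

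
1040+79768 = 80808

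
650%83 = 69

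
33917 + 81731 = 115648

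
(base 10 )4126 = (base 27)5hm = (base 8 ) 10036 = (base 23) 7i9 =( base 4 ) 1000132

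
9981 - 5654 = 4327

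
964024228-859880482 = 104143746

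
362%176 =10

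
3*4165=12495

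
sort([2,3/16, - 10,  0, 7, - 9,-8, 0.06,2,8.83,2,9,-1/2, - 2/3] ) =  [ - 10, - 9, - 8, - 2/3,  -  1/2,0,0.06,3/16, 2,2, 2,7, 8.83,9]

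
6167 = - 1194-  - 7361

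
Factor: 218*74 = 2^2*37^1*109^1 = 16132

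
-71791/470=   -  71791/470 =- 152.75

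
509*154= 78386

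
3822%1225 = 147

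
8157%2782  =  2593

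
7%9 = 7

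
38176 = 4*9544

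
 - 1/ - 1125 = 1/1125 = 0.00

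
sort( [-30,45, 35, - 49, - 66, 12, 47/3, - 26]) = [  -  66, - 49, - 30, - 26, 12, 47/3,35, 45 ]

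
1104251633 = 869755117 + 234496516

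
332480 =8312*40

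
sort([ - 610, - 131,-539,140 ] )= [ - 610, - 539,-131,140]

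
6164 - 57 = 6107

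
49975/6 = 49975/6 =8329.17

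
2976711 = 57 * 52223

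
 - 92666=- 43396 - 49270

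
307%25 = 7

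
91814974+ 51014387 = 142829361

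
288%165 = 123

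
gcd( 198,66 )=66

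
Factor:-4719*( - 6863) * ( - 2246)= - 72740072262 = - 2^1*3^1*11^2* 13^1 * 1123^1*6863^1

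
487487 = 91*5357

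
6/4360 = 3/2180=0.00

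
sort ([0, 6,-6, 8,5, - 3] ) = [ - 6, - 3,0, 5, 6, 8] 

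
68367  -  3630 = 64737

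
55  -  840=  - 785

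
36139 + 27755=63894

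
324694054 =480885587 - 156191533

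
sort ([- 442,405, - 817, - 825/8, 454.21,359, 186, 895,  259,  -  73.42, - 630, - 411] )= [ - 817,-630, - 442, - 411 , - 825/8, - 73.42, 186, 259,359,405,454.21,895]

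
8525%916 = 281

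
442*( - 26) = - 11492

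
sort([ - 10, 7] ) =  [ - 10, 7 ]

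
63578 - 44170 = 19408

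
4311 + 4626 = 8937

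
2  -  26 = -24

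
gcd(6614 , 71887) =1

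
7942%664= 638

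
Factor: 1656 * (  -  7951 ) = -13166856 = - 2^3*3^2*23^1* 7951^1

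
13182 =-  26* ( -507)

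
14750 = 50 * 295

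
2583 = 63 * 41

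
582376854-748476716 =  - 166099862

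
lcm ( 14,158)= 1106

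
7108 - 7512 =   -  404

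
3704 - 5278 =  - 1574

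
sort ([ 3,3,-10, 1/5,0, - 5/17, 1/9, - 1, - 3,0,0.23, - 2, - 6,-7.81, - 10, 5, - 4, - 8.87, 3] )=[-10, -10, - 8.87, - 7.81, - 6, - 4, -3, - 2 ,-1, - 5/17,0, 0,1/9, 1/5, 0.23, 3,3,  3, 5 ]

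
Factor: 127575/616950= 2^( - 1 )*3^3*7^1*457^ (-1) = 189/914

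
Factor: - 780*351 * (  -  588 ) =160982640= 2^4*3^5*5^1*7^2*13^2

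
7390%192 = 94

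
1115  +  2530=3645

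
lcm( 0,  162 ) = 0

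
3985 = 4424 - 439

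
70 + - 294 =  - 224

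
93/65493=31/21831 = 0.00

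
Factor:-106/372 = -53/186 = -2^(  -  1 ) * 3^(-1) * 31^(-1) *53^1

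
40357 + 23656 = 64013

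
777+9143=9920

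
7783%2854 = 2075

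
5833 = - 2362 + 8195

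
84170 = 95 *886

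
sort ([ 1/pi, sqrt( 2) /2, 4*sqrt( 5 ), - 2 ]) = [ - 2,1/pi, sqrt( 2) /2,4 * sqrt( 5)]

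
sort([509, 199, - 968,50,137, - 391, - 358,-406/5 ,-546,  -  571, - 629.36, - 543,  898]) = [ - 968, - 629.36, - 571, - 546, -543, -391, - 358, - 406/5,50, 137, 199,509, 898 ]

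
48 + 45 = 93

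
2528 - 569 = 1959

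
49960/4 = 12490 = 12490.00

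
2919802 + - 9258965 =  - 6339163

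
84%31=22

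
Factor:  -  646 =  - 2^1*17^1*19^1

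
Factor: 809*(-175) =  - 141575 = - 5^2 * 7^1 *809^1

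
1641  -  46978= - 45337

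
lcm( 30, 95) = 570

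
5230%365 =120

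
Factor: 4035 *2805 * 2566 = 2^1 * 3^2*5^2*11^1*17^1*269^1*1283^1 = 29042437050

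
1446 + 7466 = 8912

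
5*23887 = 119435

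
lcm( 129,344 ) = 1032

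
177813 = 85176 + 92637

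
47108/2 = 23554 = 23554.00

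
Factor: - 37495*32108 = - 2^2*5^1*23^1*349^1*7499^1 = - 1203889460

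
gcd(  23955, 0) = 23955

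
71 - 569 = -498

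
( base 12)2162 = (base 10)3674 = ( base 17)CC2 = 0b111001011010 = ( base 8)7132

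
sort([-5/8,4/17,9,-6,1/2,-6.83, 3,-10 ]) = [ - 10,- 6.83, - 6,-5/8,4/17, 1/2,3,9] 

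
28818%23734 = 5084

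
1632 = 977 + 655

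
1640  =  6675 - 5035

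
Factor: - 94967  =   - 23^1*4129^1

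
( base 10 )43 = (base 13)34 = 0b101011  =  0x2b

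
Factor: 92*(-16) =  - 2^6 * 23^1 = - 1472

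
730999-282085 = 448914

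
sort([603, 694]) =[ 603, 694 ] 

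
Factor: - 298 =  - 2^1*149^1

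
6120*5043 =30863160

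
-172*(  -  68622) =11802984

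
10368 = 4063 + 6305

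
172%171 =1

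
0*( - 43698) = 0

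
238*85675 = 20390650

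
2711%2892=2711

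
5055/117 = 1685/39 = 43.21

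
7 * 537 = 3759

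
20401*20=408020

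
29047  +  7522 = 36569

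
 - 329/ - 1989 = 329/1989 = 0.17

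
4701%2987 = 1714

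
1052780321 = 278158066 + 774622255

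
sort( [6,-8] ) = [ -8, 6 ]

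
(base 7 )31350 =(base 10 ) 7728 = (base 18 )15F6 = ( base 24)da0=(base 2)1111000110000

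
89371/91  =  89371/91= 982.10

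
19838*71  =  1408498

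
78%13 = 0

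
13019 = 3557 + 9462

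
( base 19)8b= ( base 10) 163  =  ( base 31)58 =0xA3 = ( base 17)9A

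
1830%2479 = 1830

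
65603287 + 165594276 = 231197563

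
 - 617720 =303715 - 921435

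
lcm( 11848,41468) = 82936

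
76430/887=76430/887 = 86.17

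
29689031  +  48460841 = 78149872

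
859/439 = 1 + 420/439 = 1.96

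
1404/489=468/163 = 2.87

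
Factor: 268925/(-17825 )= - 23^( - 1) *347^1 = - 347/23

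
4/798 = 2/399 = 0.01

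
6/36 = 1/6 = 0.17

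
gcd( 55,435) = 5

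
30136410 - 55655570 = - 25519160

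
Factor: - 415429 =- 7^1*17^1*3491^1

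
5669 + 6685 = 12354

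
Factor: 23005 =5^1*43^1*107^1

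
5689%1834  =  187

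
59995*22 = 1319890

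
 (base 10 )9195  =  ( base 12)53a3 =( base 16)23EB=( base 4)2033223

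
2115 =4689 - 2574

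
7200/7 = 1028+4/7 = 1028.57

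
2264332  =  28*80869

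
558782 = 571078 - 12296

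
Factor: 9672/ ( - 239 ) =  -2^3*3^1*13^1 *31^1*239^( - 1)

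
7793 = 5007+2786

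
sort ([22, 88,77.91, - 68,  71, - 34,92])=[ - 68, - 34,22, 71, 77.91, 88,92 ] 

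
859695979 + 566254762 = 1425950741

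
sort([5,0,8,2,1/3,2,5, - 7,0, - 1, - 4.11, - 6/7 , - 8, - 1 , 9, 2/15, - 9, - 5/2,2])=[ - 9, - 8,-7, - 4.11, - 5/2, - 1, -1, - 6/7,0,0,  2/15, 1/3,2,  2,2,5,5,8 , 9] 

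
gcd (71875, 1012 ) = 23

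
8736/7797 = 1 + 313/2599 = 1.12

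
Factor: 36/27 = 2^2*3^( - 1) = 4/3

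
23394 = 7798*3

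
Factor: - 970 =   -  2^1*5^1*97^1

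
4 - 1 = 3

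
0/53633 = 0 = 0.00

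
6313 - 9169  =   - 2856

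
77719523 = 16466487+61253036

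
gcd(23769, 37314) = 9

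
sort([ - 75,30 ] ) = [ - 75, 30 ]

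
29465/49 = 29465/49 = 601.33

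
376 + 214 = 590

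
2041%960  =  121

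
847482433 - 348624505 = 498857928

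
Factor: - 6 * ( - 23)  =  138= 2^1*3^1*23^1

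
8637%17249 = 8637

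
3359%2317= 1042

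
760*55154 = 41917040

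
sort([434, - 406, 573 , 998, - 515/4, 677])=[  -  406,-515/4 , 434,573 , 677, 998]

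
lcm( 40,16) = 80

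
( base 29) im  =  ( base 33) gg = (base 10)544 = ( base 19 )19c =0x220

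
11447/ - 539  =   - 22 + 411/539=   -21.24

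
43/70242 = 43/70242= 0.00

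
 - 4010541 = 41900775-45911316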